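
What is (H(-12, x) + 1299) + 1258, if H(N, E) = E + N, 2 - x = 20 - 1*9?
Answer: 2536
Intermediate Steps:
x = -9 (x = 2 - (20 - 1*9) = 2 - (20 - 9) = 2 - 1*11 = 2 - 11 = -9)
(H(-12, x) + 1299) + 1258 = ((-9 - 12) + 1299) + 1258 = (-21 + 1299) + 1258 = 1278 + 1258 = 2536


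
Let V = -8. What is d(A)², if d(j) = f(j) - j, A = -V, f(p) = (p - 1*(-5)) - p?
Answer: 9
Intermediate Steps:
f(p) = 5 (f(p) = (p + 5) - p = (5 + p) - p = 5)
A = 8 (A = -1*(-8) = 8)
d(j) = 5 - j
d(A)² = (5 - 1*8)² = (5 - 8)² = (-3)² = 9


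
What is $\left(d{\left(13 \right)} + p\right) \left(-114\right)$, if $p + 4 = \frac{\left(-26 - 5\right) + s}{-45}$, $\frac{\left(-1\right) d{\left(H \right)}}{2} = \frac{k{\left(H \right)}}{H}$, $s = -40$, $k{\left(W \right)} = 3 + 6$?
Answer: $\frac{84626}{195} \approx 433.98$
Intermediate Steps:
$k{\left(W \right)} = 9$
$d{\left(H \right)} = - \frac{18}{H}$ ($d{\left(H \right)} = - 2 \frac{9}{H} = - \frac{18}{H}$)
$p = - \frac{109}{45}$ ($p = -4 + \frac{\left(-26 - 5\right) - 40}{-45} = -4 + \left(-31 - 40\right) \left(- \frac{1}{45}\right) = -4 - - \frac{71}{45} = -4 + \frac{71}{45} = - \frac{109}{45} \approx -2.4222$)
$\left(d{\left(13 \right)} + p\right) \left(-114\right) = \left(- \frac{18}{13} - \frac{109}{45}\right) \left(-114\right) = \left(- \frac{2227}{585}\right) \left(-114\right) = \frac{84626}{195}$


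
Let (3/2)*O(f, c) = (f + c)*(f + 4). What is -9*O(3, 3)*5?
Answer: -1260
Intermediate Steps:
O(f, c) = 2*(4 + f)*(c + f)/3 (O(f, c) = 2*((f + c)*(f + 4))/3 = 2*((c + f)*(4 + f))/3 = 2*((4 + f)*(c + f))/3 = 2*(4 + f)*(c + f)/3)
-9*O(3, 3)*5 = -9*((⅔)*3² + (8/3)*3 + (8/3)*3 + (⅔)*3*3)*5 = -9*((⅔)*9 + 8 + 8 + 6)*5 = -9*(6 + 8 + 8 + 6)*5 = -9*28*5 = -252*5 = -1260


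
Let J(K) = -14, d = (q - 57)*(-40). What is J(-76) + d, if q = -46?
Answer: 4106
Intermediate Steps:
d = 4120 (d = (-46 - 57)*(-40) = -103*(-40) = 4120)
J(-76) + d = -14 + 4120 = 4106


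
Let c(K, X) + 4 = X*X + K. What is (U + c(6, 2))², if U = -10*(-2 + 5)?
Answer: 576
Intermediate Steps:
U = -30 (U = -10*3 = -30)
c(K, X) = -4 + K + X² (c(K, X) = -4 + (X*X + K) = -4 + (X² + K) = -4 + (K + X²) = -4 + K + X²)
(U + c(6, 2))² = (-30 + (-4 + 6 + 2²))² = (-30 + (-4 + 6 + 4))² = (-30 + 6)² = (-24)² = 576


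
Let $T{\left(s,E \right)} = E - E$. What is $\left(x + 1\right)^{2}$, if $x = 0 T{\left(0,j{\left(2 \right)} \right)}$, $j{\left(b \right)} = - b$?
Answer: $1$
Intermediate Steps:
$T{\left(s,E \right)} = 0$
$x = 0$ ($x = 0 \cdot 0 = 0$)
$\left(x + 1\right)^{2} = \left(0 + 1\right)^{2} = 1^{2} = 1$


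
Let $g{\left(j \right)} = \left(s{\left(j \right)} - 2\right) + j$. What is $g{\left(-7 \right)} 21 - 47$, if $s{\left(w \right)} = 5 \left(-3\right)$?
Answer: $-551$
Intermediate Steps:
$s{\left(w \right)} = -15$
$g{\left(j \right)} = -17 + j$ ($g{\left(j \right)} = \left(-15 - 2\right) + j = -17 + j$)
$g{\left(-7 \right)} 21 - 47 = \left(-17 - 7\right) 21 - 47 = \left(-24\right) 21 - 47 = -504 - 47 = -551$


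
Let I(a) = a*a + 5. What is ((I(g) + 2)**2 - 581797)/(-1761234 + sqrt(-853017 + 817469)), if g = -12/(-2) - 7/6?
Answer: 220980345946757/670020171473664 + 752814263*I*sqrt(8887)/2010060514420992 ≈ 0.32981 + 3.5307e-5*I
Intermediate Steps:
g = 29/6 (g = -12*(-1/2) - 7*1/6 = 6 - 7/6 = 29/6 ≈ 4.8333)
I(a) = 5 + a**2 (I(a) = a**2 + 5 = 5 + a**2)
((I(g) + 2)**2 - 581797)/(-1761234 + sqrt(-853017 + 817469)) = (((5 + (29/6)**2) + 2)**2 - 581797)/(-1761234 + sqrt(-853017 + 817469)) = (((5 + 841/36) + 2)**2 - 581797)/(-1761234 + sqrt(-35548)) = ((1021/36 + 2)**2 - 581797)/(-1761234 + 2*I*sqrt(8887)) = ((1093/36)**2 - 581797)/(-1761234 + 2*I*sqrt(8887)) = (1194649/1296 - 581797)/(-1761234 + 2*I*sqrt(8887)) = -752814263/(1296*(-1761234 + 2*I*sqrt(8887)))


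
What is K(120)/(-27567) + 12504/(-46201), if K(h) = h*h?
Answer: -112221352/141513663 ≈ -0.79301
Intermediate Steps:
K(h) = h²
K(120)/(-27567) + 12504/(-46201) = 120²/(-27567) + 12504/(-46201) = 14400*(-1/27567) + 12504*(-1/46201) = -1600/3063 - 12504/46201 = -112221352/141513663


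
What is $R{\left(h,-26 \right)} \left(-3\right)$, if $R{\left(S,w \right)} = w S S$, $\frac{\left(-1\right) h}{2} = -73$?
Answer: $1662648$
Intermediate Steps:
$h = 146$ ($h = \left(-2\right) \left(-73\right) = 146$)
$R{\left(S,w \right)} = w S^{2}$ ($R{\left(S,w \right)} = S w S = w S^{2}$)
$R{\left(h,-26 \right)} \left(-3\right) = - 26 \cdot 146^{2} \left(-3\right) = \left(-26\right) 21316 \left(-3\right) = \left(-554216\right) \left(-3\right) = 1662648$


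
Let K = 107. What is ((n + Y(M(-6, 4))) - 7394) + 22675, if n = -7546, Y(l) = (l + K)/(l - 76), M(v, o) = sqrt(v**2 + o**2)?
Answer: 3688913/477 - 61*sqrt(13)/954 ≈ 7733.3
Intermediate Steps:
M(v, o) = sqrt(o**2 + v**2)
Y(l) = (107 + l)/(-76 + l) (Y(l) = (l + 107)/(l - 76) = (107 + l)/(-76 + l))
((n + Y(M(-6, 4))) - 7394) + 22675 = ((-7546 + (107 + sqrt(4**2 + (-6)**2))/(-76 + sqrt(4**2 + (-6)**2))) - 7394) + 22675 = ((-7546 + (107 + sqrt(16 + 36))/(-76 + sqrt(16 + 36))) - 7394) + 22675 = ((-7546 + (107 + sqrt(52))/(-76 + sqrt(52))) - 7394) + 22675 = ((-7546 + (107 + 2*sqrt(13))/(-76 + 2*sqrt(13))) - 7394) + 22675 = (-14940 + (107 + 2*sqrt(13))/(-76 + 2*sqrt(13))) + 22675 = 7735 + (107 + 2*sqrt(13))/(-76 + 2*sqrt(13))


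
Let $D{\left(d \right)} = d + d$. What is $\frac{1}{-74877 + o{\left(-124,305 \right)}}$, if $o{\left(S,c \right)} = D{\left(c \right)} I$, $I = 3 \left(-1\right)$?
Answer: $- \frac{1}{76707} \approx -1.3037 \cdot 10^{-5}$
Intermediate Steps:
$D{\left(d \right)} = 2 d$
$I = -3$
$o{\left(S,c \right)} = - 6 c$ ($o{\left(S,c \right)} = 2 c \left(-3\right) = - 6 c$)
$\frac{1}{-74877 + o{\left(-124,305 \right)}} = \frac{1}{-74877 - 1830} = \frac{1}{-76707} = - \frac{1}{76707}$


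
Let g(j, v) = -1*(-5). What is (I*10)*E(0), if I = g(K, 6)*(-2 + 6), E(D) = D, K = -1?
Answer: 0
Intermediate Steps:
g(j, v) = 5
I = 20 (I = 5*(-2 + 6) = 5*4 = 20)
(I*10)*E(0) = (20*10)*0 = 200*0 = 0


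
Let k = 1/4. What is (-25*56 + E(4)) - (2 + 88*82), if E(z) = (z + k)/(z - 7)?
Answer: -103433/12 ≈ -8619.4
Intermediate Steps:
k = ¼ ≈ 0.25000
E(z) = (¼ + z)/(-7 + z) (E(z) = (z + ¼)/(z - 7) = (¼ + z)/(-7 + z))
(-25*56 + E(4)) - (2 + 88*82) = (-25*56 + (¼ + 4)/(-7 + 4)) - (2 + 88*82) = (-1400 + (17/4)/(-3)) - (2 + 7216) = (-1400 - ⅓*17/4) - 1*7218 = (-1400 - 17/12) - 7218 = -16817/12 - 7218 = -103433/12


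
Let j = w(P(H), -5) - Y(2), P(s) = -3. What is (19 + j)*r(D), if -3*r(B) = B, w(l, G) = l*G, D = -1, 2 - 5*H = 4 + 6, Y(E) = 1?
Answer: 11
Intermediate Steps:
H = -8/5 (H = ⅖ - (4 + 6)/5 = ⅖ - ⅕*10 = ⅖ - 2 = -8/5 ≈ -1.6000)
w(l, G) = G*l
j = 14 (j = -5*(-3) - 1*1 = 15 - 1 = 14)
r(B) = -B/3
(19 + j)*r(D) = (19 + 14)*(-⅓*(-1)) = 33*(⅓) = 11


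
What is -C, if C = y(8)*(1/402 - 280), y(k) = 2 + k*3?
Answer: 1463267/201 ≈ 7279.9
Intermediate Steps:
y(k) = 2 + 3*k
C = -1463267/201 (C = (2 + 3*8)*(1/402 - 280) = (2 + 24)*(1/402 - 280) = 26*(-112559/402) = -1463267/201 ≈ -7279.9)
-C = -1*(-1463267/201) = 1463267/201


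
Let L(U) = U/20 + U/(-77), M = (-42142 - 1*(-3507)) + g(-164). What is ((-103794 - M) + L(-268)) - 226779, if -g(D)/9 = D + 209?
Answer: -112244024/385 ≈ -2.9154e+5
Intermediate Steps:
g(D) = -1881 - 9*D (g(D) = -9*(D + 209) = -9*(209 + D) = -1881 - 9*D)
M = -39040 (M = (-42142 - 1*(-3507)) + (-1881 - 9*(-164)) = (-42142 + 3507) + (-1881 + 1476) = -38635 - 405 = -39040)
L(U) = 57*U/1540 (L(U) = U*(1/20) + U*(-1/77) = U/20 - U/77 = 57*U/1540)
((-103794 - M) + L(-268)) - 226779 = ((-103794 - 1*(-39040)) + (57/1540)*(-268)) - 226779 = ((-103794 + 39040) - 3819/385) - 226779 = (-64754 - 3819/385) - 226779 = -24934109/385 - 226779 = -112244024/385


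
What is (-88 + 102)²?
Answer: 196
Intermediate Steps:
(-88 + 102)² = 14² = 196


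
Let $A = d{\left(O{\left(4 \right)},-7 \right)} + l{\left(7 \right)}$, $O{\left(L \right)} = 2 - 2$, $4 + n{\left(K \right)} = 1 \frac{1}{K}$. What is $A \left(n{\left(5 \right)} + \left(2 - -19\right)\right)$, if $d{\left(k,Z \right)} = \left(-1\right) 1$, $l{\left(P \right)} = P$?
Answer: $\frac{516}{5} \approx 103.2$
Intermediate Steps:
$n{\left(K \right)} = -4 + \frac{1}{K}$ ($n{\left(K \right)} = -4 + 1 \frac{1}{K} = -4 + \frac{1}{K}$)
$O{\left(L \right)} = 0$ ($O{\left(L \right)} = 2 - 2 = 0$)
$d{\left(k,Z \right)} = -1$
$A = 6$ ($A = -1 + 7 = 6$)
$A \left(n{\left(5 \right)} + \left(2 - -19\right)\right) = 6 \left(\left(-4 + \frac{1}{5}\right) + \left(2 - -19\right)\right) = 6 \left(\left(-4 + \frac{1}{5}\right) + \left(2 + 19\right)\right) = 6 \left(- \frac{19}{5} + 21\right) = 6 \cdot \frac{86}{5} = \frac{516}{5}$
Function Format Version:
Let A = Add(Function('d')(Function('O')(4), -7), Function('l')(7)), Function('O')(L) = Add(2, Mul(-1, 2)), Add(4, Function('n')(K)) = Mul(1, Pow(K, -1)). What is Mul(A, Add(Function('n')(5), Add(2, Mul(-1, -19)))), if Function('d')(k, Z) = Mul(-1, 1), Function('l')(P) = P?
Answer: Rational(516, 5) ≈ 103.20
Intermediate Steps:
Function('n')(K) = Add(-4, Pow(K, -1)) (Function('n')(K) = Add(-4, Mul(1, Pow(K, -1))) = Add(-4, Pow(K, -1)))
Function('O')(L) = 0 (Function('O')(L) = Add(2, -2) = 0)
Function('d')(k, Z) = -1
A = 6 (A = Add(-1, 7) = 6)
Mul(A, Add(Function('n')(5), Add(2, Mul(-1, -19)))) = Mul(6, Add(Add(-4, Pow(5, -1)), Add(2, Mul(-1, -19)))) = Mul(6, Add(Add(-4, Rational(1, 5)), Add(2, 19))) = Mul(6, Add(Rational(-19, 5), 21)) = Mul(6, Rational(86, 5)) = Rational(516, 5)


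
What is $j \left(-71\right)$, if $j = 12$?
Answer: $-852$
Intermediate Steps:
$j \left(-71\right) = 12 \left(-71\right) = -852$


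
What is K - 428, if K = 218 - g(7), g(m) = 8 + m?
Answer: -225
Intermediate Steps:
K = 203 (K = 218 - (8 + 7) = 218 - 1*15 = 218 - 15 = 203)
K - 428 = 203 - 428 = -225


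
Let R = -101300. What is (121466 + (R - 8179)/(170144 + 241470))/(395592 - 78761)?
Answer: 49996996645/130412075234 ≈ 0.38338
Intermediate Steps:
(121466 + (R - 8179)/(170144 + 241470))/(395592 - 78761) = (121466 + (-101300 - 8179)/(170144 + 241470))/(395592 - 78761) = (121466 - 109479/411614)/316831 = (121466 - 109479*1/411614)*(1/316831) = (121466 - 109479/411614)*(1/316831) = (49996996645/411614)*(1/316831) = 49996996645/130412075234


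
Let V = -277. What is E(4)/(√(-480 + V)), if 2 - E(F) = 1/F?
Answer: -7*I*√757/3028 ≈ -0.063605*I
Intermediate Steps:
E(F) = 2 - 1/F
E(4)/(√(-480 + V)) = (2 - 1/4)/(√(-480 - 277)) = (2 - 1*¼)/(√(-757)) = (2 - ¼)/((I*√757)) = 7*(-I*√757/757)/4 = -7*I*√757/3028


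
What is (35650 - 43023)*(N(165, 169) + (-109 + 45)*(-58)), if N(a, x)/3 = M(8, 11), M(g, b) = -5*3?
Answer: -27036791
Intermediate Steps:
M(g, b) = -15
N(a, x) = -45 (N(a, x) = 3*(-15) = -45)
(35650 - 43023)*(N(165, 169) + (-109 + 45)*(-58)) = (35650 - 43023)*(-45 + (-109 + 45)*(-58)) = -7373*(-45 - 64*(-58)) = -7373*(-45 + 3712) = -7373*3667 = -27036791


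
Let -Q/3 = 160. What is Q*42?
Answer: -20160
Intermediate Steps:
Q = -480 (Q = -3*160 = -480)
Q*42 = -480*42 = -20160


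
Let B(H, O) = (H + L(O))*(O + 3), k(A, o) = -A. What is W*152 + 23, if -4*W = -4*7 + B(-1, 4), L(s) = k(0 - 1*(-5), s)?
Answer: 2683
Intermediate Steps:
L(s) = -5 (L(s) = -(0 - 1*(-5)) = -(0 + 5) = -1*5 = -5)
B(H, O) = (-5 + H)*(3 + O) (B(H, O) = (H - 5)*(O + 3) = (-5 + H)*(3 + O))
W = 35/2 (W = -(-4*7 + (-15 - 5*4 + 3*(-1) - 1*4))/4 = -(-28 + (-15 - 20 - 3 - 4))/4 = -(-28 - 42)/4 = -¼*(-70) = 35/2 ≈ 17.500)
W*152 + 23 = (35/2)*152 + 23 = 2660 + 23 = 2683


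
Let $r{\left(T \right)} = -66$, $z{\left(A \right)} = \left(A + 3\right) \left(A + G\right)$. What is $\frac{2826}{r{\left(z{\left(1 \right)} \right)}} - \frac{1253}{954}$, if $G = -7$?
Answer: $- \frac{463117}{10494} \approx -44.132$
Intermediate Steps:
$z{\left(A \right)} = \left(-7 + A\right) \left(3 + A\right)$ ($z{\left(A \right)} = \left(A + 3\right) \left(A - 7\right) = \left(3 + A\right) \left(-7 + A\right) = \left(-7 + A\right) \left(3 + A\right)$)
$\frac{2826}{r{\left(z{\left(1 \right)} \right)}} - \frac{1253}{954} = \frac{2826}{-66} - \frac{1253}{954} = 2826 \left(- \frac{1}{66}\right) - \frac{1253}{954} = - \frac{471}{11} - \frac{1253}{954} = - \frac{463117}{10494}$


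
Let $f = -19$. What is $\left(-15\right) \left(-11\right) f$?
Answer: $-3135$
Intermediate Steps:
$\left(-15\right) \left(-11\right) f = \left(-15\right) \left(-11\right) \left(-19\right) = 165 \left(-19\right) = -3135$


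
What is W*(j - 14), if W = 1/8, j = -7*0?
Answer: -7/4 ≈ -1.7500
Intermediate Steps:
j = 0
W = ⅛ ≈ 0.12500
W*(j - 14) = (0 - 14)/8 = (⅛)*(-14) = -7/4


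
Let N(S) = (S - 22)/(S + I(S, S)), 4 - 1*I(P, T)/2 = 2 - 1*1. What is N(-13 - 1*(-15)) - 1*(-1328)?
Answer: 2651/2 ≈ 1325.5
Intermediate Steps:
I(P, T) = 6 (I(P, T) = 8 - 2*(2 - 1*1) = 8 - 2*(2 - 1) = 8 - 2*1 = 8 - 2 = 6)
N(S) = (-22 + S)/(6 + S) (N(S) = (S - 22)/(S + 6) = (-22 + S)/(6 + S))
N(-13 - 1*(-15)) - 1*(-1328) = (-22 + (-13 - 1*(-15)))/(6 + (-13 - 1*(-15))) - 1*(-1328) = (-22 + (-13 + 15))/(6 + (-13 + 15)) + 1328 = (-22 + 2)/(6 + 2) + 1328 = -20/8 + 1328 = (⅛)*(-20) + 1328 = -5/2 + 1328 = 2651/2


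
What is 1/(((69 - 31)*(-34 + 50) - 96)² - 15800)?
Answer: 1/246344 ≈ 4.0594e-6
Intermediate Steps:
1/(((69 - 31)*(-34 + 50) - 96)² - 15800) = 1/((38*16 - 96)² - 15800) = 1/((608 - 96)² - 15800) = 1/(512² - 15800) = 1/(262144 - 15800) = 1/246344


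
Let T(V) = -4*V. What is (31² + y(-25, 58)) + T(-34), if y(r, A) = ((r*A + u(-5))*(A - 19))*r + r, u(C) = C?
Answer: 1419697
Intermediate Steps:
y(r, A) = r + r*(-19 + A)*(-5 + A*r) (y(r, A) = ((r*A - 5)*(A - 19))*r + r = ((A*r - 5)*(-19 + A))*r + r = ((-5 + A*r)*(-19 + A))*r + r = ((-19 + A)*(-5 + A*r))*r + r = r*(-19 + A)*(-5 + A*r) + r = r + r*(-19 + A)*(-5 + A*r))
(31² + y(-25, 58)) + T(-34) = (31² - 25*(96 - 5*58 - 25*58² - 19*58*(-25))) - 4*(-34) = (961 - 25*(96 - 290 - 25*3364 + 27550)) + 136 = (961 - 25*(96 - 290 - 84100 + 27550)) + 136 = (961 - 25*(-56744)) + 136 = (961 + 1418600) + 136 = 1419561 + 136 = 1419697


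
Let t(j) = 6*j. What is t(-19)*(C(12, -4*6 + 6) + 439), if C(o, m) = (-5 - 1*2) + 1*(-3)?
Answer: -48906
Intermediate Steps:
C(o, m) = -10 (C(o, m) = (-5 - 2) - 3 = -7 - 3 = -10)
t(-19)*(C(12, -4*6 + 6) + 439) = (6*(-19))*(-10 + 439) = -114*429 = -48906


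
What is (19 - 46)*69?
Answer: -1863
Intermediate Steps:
(19 - 46)*69 = -27*69 = -1863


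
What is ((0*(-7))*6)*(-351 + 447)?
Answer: 0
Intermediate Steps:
((0*(-7))*6)*(-351 + 447) = (0*6)*96 = 0*96 = 0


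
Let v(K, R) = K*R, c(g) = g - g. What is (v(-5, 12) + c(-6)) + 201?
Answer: 141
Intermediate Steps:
c(g) = 0
(v(-5, 12) + c(-6)) + 201 = (-5*12 + 0) + 201 = (-60 + 0) + 201 = -60 + 201 = 141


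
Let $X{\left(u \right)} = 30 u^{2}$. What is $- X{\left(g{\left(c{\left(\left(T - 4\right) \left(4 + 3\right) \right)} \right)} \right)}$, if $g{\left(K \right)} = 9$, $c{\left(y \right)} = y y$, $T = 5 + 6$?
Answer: $-2430$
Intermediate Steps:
$T = 11$
$c{\left(y \right)} = y^{2}$
$- X{\left(g{\left(c{\left(\left(T - 4\right) \left(4 + 3\right) \right)} \right)} \right)} = - 30 \cdot 9^{2} = - 30 \cdot 81 = \left(-1\right) 2430 = -2430$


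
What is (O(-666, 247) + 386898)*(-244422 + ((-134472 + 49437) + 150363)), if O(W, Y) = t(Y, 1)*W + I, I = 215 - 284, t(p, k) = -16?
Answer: -71187178590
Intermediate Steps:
I = -69
O(W, Y) = -69 - 16*W (O(W, Y) = -16*W - 69 = -69 - 16*W)
(O(-666, 247) + 386898)*(-244422 + ((-134472 + 49437) + 150363)) = ((-69 - 16*(-666)) + 386898)*(-244422 + ((-134472 + 49437) + 150363)) = ((-69 + 10656) + 386898)*(-244422 + (-85035 + 150363)) = (10587 + 386898)*(-244422 + 65328) = 397485*(-179094) = -71187178590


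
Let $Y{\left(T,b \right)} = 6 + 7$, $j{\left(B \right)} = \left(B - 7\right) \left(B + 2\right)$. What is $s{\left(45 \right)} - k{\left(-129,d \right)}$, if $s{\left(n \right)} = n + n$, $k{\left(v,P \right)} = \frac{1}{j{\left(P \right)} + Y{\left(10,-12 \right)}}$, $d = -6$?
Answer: $\frac{5849}{65} \approx 89.985$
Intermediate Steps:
$j{\left(B \right)} = \left(-7 + B\right) \left(2 + B\right)$
$Y{\left(T,b \right)} = 13$
$k{\left(v,P \right)} = \frac{1}{-1 + P^{2} - 5 P}$ ($k{\left(v,P \right)} = \frac{1}{\left(-14 + P^{2} - 5 P\right) + 13} = \frac{1}{-1 + P^{2} - 5 P}$)
$s{\left(n \right)} = 2 n$
$s{\left(45 \right)} - k{\left(-129,d \right)} = 2 \cdot 45 - \frac{1}{-1 + \left(-6\right)^{2} - -30} = 90 - \frac{1}{-1 + 36 + 30} = 90 - \frac{1}{65} = \frac{5849}{65}$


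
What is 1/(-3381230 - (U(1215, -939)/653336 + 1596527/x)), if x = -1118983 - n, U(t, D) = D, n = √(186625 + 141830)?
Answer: -301191923218017996638540901608/1018398736379038762644093786570808551 + 340737121688272096*√4055/339466245459679587548031262190269517 ≈ -2.9575e-7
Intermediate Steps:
n = 9*√4055 (n = √328455 = 9*√4055 ≈ 573.11)
x = -1118983 - 9*√4055 ≈ -1.1196e+6
1/(-3381230 - (U(1215, -939)/653336 + 1596527/x)) = 1/(-3381230 - (-939/653336 + 1596527/(-1118983 - 9*√4055))) = 1/(-3381230 + (939/653336 - 1596527/(-1118983 - 9*√4055))) = 1/(-2209079282341/653336 - 1596527/(-1118983 - 9*√4055))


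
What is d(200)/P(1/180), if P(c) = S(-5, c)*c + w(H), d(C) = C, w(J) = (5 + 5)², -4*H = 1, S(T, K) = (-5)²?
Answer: 1440/721 ≈ 1.9972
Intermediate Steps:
S(T, K) = 25
H = -¼ (H = -¼*1 = -¼ ≈ -0.25000)
w(J) = 100 (w(J) = 10² = 100)
P(c) = 100 + 25*c (P(c) = 25*c + 100 = 100 + 25*c)
d(200)/P(1/180) = 200/(100 + 25/180) = 200/(100 + 25*(1/180)) = 200/(100 + 5/36) = 200/(3605/36) = 200*(36/3605) = 1440/721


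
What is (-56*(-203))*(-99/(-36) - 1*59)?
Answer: -639450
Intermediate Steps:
(-56*(-203))*(-99/(-36) - 1*59) = 11368*(-99*(-1/36) - 59) = 11368*(11/4 - 59) = 11368*(-225/4) = -639450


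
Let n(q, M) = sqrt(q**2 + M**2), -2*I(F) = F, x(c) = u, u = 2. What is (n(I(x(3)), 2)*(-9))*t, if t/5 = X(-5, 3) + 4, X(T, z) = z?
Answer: -315*sqrt(5) ≈ -704.36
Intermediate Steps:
x(c) = 2
I(F) = -F/2
n(q, M) = sqrt(M**2 + q**2)
t = 35 (t = 5*(3 + 4) = 5*7 = 35)
(n(I(x(3)), 2)*(-9))*t = (sqrt(2**2 + (-1/2*2)**2)*(-9))*35 = (sqrt(4 + (-1)**2)*(-9))*35 = (sqrt(4 + 1)*(-9))*35 = (sqrt(5)*(-9))*35 = -9*sqrt(5)*35 = -315*sqrt(5)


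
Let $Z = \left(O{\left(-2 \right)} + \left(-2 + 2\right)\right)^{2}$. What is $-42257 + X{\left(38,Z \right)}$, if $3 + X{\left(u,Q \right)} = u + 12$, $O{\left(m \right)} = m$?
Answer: $-42210$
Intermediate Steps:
$Z = 4$ ($Z = \left(-2 + \left(-2 + 2\right)\right)^{2} = \left(-2 + 0\right)^{2} = \left(-2\right)^{2} = 4$)
$X{\left(u,Q \right)} = 9 + u$ ($X{\left(u,Q \right)} = -3 + \left(u + 12\right) = -3 + \left(12 + u\right) = 9 + u$)
$-42257 + X{\left(38,Z \right)} = -42257 + \left(9 + 38\right) = -42257 + 47 = -42210$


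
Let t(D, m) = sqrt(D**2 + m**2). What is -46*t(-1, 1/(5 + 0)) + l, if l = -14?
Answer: -14 - 46*sqrt(26)/5 ≈ -60.911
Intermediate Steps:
-46*t(-1, 1/(5 + 0)) + l = -46*sqrt((-1)**2 + (1/(5 + 0))**2) - 14 = -46*sqrt(1 + (1/5)**2) - 14 = -46*sqrt(1 + 1/25) - 14 = -46*sqrt(26)/5 - 14 = -14 - 46*sqrt(26)/5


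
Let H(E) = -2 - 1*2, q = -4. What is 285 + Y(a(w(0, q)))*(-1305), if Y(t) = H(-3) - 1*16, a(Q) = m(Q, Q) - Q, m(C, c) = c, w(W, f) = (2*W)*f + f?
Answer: 26385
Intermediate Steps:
w(W, f) = f + 2*W*f (w(W, f) = 2*W*f + f = f + 2*W*f)
H(E) = -4 (H(E) = -2 - 2 = -4)
a(Q) = 0 (a(Q) = Q - Q = 0)
Y(t) = -20 (Y(t) = -4 - 1*16 = -4 - 16 = -20)
285 + Y(a(w(0, q)))*(-1305) = 285 - 20*(-1305) = 285 + 26100 = 26385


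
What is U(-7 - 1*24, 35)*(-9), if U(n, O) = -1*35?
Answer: 315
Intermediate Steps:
U(n, O) = -35
U(-7 - 1*24, 35)*(-9) = -35*(-9) = 315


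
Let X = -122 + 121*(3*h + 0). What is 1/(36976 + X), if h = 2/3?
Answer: 1/37096 ≈ 2.6957e-5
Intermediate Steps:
h = 2/3 (h = 2*(1/3) = 2/3 ≈ 0.66667)
X = 120 (X = -122 + 121*(3*(2/3) + 0) = -122 + 121*(2 + 0) = -122 + 121*2 = -122 + 242 = 120)
1/(36976 + X) = 1/(36976 + 120) = 1/37096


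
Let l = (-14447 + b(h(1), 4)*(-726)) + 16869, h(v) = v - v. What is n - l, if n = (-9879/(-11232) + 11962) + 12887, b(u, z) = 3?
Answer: 92124413/3744 ≈ 24606.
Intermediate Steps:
h(v) = 0
n = 93037949/3744 (n = (-9879*(-1/11232) + 11962) + 12887 = (3293/3744 + 11962) + 12887 = 44789021/3744 + 12887 = 93037949/3744 ≈ 24850.)
l = 244 (l = (-14447 + 3*(-726)) + 16869 = (-14447 - 2178) + 16869 = -16625 + 16869 = 244)
n - l = 93037949/3744 - 1*244 = 93037949/3744 - 244 = 92124413/3744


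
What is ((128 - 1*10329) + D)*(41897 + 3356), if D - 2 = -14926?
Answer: -1136981625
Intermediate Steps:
D = -14924 (D = 2 - 14926 = -14924)
((128 - 1*10329) + D)*(41897 + 3356) = ((128 - 1*10329) - 14924)*(41897 + 3356) = ((128 - 10329) - 14924)*45253 = (-10201 - 14924)*45253 = -25125*45253 = -1136981625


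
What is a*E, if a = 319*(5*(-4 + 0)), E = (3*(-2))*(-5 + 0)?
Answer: -191400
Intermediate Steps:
E = 30 (E = -6*(-5) = 30)
a = -6380 (a = 319*(5*(-4)) = 319*(-20) = -6380)
a*E = -6380*30 = -191400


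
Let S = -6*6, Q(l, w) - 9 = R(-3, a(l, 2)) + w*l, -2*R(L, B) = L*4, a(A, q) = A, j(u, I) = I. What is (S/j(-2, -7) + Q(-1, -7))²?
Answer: 36100/49 ≈ 736.73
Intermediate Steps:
R(L, B) = -2*L (R(L, B) = -L*4/2 = -2*L)
Q(l, w) = 15 + l*w (Q(l, w) = 9 + (-2*(-3) + w*l) = 9 + (6 + l*w) = 15 + l*w)
S = -36
(S/j(-2, -7) + Q(-1, -7))² = (-36/(-7) + (15 - 1*(-7)))² = (-36*(-⅐) + (15 + 7))² = (36/7 + 22)² = (190/7)² = 36100/49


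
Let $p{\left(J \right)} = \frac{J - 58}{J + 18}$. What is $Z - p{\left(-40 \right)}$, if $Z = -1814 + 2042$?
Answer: $\frac{2459}{11} \approx 223.55$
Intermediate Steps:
$p{\left(J \right)} = \frac{-58 + J}{18 + J}$
$Z = 228$
$Z - p{\left(-40 \right)} = 228 - \frac{-58 - 40}{18 - 40} = 228 - \frac{1}{-22} \left(-98\right) = 228 - \left(- \frac{1}{22}\right) \left(-98\right) = 228 - \frac{49}{11} = \frac{2459}{11}$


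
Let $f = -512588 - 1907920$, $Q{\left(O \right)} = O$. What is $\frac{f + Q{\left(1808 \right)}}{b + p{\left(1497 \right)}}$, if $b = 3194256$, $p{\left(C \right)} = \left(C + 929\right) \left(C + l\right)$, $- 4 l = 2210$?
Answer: $- \frac{2418700}{5485613} \approx -0.44092$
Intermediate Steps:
$l = - \frac{1105}{2}$ ($l = \left(- \frac{1}{4}\right) 2210 = - \frac{1105}{2} \approx -552.5$)
$p{\left(C \right)} = \left(929 + C\right) \left(- \frac{1105}{2} + C\right)$ ($p{\left(C \right)} = \left(C + 929\right) \left(C - \frac{1105}{2}\right) = \left(929 + C\right) \left(- \frac{1105}{2} + C\right)$)
$f = -2420508$
$\frac{f + Q{\left(1808 \right)}}{b + p{\left(1497 \right)}} = \frac{-2420508 + 1808}{3194256 + \left(- \frac{1026545}{2} + 1497^{2} + \frac{753}{2} \cdot 1497\right)} = - \frac{2418700}{3194256 + \left(- \frac{1026545}{2} + 2241009 + \frac{1127241}{2}\right)} = - \frac{2418700}{3194256 + 2291357} = - \frac{2418700}{5485613}$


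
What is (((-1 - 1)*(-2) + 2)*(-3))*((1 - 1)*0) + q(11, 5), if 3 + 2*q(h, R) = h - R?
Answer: 3/2 ≈ 1.5000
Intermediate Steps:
q(h, R) = -3/2 + h/2 - R/2 (q(h, R) = -3/2 + (h - R)/2 = -3/2 + (h/2 - R/2) = -3/2 + h/2 - R/2)
(((-1 - 1)*(-2) + 2)*(-3))*((1 - 1)*0) + q(11, 5) = (((-1 - 1)*(-2) + 2)*(-3))*((1 - 1)*0) + (-3/2 + (1/2)*11 - 1/2*5) = ((-2*(-2) + 2)*(-3))*(0*0) + (-3/2 + 11/2 - 5/2) = ((4 + 2)*(-3))*0 + 3/2 = (6*(-3))*0 + 3/2 = -18*0 + 3/2 = 0 + 3/2 = 3/2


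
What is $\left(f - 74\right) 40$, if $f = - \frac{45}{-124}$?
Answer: $- \frac{91310}{31} \approx -2945.5$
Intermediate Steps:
$f = \frac{45}{124}$ ($f = \left(-45\right) \left(- \frac{1}{124}\right) = \frac{45}{124} \approx 0.3629$)
$\left(f - 74\right) 40 = \left(\frac{45}{124} - 74\right) 40 = \left(- \frac{9131}{124}\right) 40 = - \frac{91310}{31}$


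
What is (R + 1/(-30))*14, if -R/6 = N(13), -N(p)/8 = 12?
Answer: 120953/15 ≈ 8063.5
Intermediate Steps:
N(p) = -96 (N(p) = -8*12 = -96)
R = 576 (R = -6*(-96) = 576)
(R + 1/(-30))*14 = (576 + 1/(-30))*14 = (576 - 1/30)*14 = (17279/30)*14 = 120953/15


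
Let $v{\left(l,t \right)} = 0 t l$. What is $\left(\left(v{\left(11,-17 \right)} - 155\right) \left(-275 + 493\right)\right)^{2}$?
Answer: $1141764100$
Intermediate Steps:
$v{\left(l,t \right)} = 0$ ($v{\left(l,t \right)} = 0 l = 0$)
$\left(\left(v{\left(11,-17 \right)} - 155\right) \left(-275 + 493\right)\right)^{2} = \left(\left(0 - 155\right) \left(-275 + 493\right)\right)^{2} = \left(\left(-155\right) 218\right)^{2} = \left(-33790\right)^{2} = 1141764100$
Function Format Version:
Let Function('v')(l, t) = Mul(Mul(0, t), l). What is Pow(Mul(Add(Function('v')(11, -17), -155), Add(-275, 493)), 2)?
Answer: 1141764100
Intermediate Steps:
Function('v')(l, t) = 0 (Function('v')(l, t) = Mul(0, l) = 0)
Pow(Mul(Add(Function('v')(11, -17), -155), Add(-275, 493)), 2) = Pow(Mul(Add(0, -155), Add(-275, 493)), 2) = Pow(Mul(-155, 218), 2) = Pow(-33790, 2) = 1141764100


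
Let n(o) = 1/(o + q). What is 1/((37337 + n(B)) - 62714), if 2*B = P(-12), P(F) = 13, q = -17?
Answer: -21/532919 ≈ -3.9406e-5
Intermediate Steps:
B = 13/2 (B = (1/2)*13 = 13/2 ≈ 6.5000)
n(o) = 1/(-17 + o) (n(o) = 1/(o - 17) = 1/(-17 + o))
1/((37337 + n(B)) - 62714) = 1/((37337 + 1/(-17 + 13/2)) - 62714) = 1/((37337 + 1/(-21/2)) - 62714) = 1/((37337 - 2/21) - 62714) = 1/(784075/21 - 62714) = 1/(-532919/21) = -21/532919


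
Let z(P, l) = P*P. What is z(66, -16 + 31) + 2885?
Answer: 7241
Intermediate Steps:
z(P, l) = P²
z(66, -16 + 31) + 2885 = 66² + 2885 = 4356 + 2885 = 7241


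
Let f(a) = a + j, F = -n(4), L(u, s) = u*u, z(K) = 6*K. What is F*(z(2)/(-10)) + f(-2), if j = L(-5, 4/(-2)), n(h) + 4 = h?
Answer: 23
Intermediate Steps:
n(h) = -4 + h
L(u, s) = u**2
F = 0 (F = -(-4 + 4) = -1*0 = 0)
j = 25 (j = (-5)**2 = 25)
f(a) = 25 + a (f(a) = a + 25 = 25 + a)
F*(z(2)/(-10)) + f(-2) = 0*((6*2)/(-10)) + (25 - 2) = 0*(12*(-1/10)) + 23 = 0*(-6/5) + 23 = 0 + 23 = 23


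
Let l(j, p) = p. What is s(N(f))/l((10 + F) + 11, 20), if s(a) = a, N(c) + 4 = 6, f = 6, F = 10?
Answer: ⅒ ≈ 0.10000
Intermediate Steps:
N(c) = 2 (N(c) = -4 + 6 = 2)
s(N(f))/l((10 + F) + 11, 20) = 2/20 = 2*(1/20) = ⅒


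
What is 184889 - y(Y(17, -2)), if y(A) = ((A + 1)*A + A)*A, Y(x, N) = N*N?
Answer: 184793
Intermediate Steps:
Y(x, N) = N²
y(A) = A*(A + A*(1 + A)) (y(A) = ((1 + A)*A + A)*A = (A*(1 + A) + A)*A = (A + A*(1 + A))*A = A*(A + A*(1 + A)))
184889 - y(Y(17, -2)) = 184889 - ((-2)²)²*(2 + (-2)²) = 184889 - 4²*(2 + 4) = 184889 - 16*6 = 184889 - 1*96 = 184889 - 96 = 184793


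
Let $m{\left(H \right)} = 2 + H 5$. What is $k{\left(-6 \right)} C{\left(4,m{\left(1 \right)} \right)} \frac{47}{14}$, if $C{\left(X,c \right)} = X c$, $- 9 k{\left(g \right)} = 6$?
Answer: $- \frac{188}{3} \approx -62.667$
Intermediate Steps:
$m{\left(H \right)} = 2 + 5 H$
$k{\left(g \right)} = - \frac{2}{3}$ ($k{\left(g \right)} = \left(- \frac{1}{9}\right) 6 = - \frac{2}{3}$)
$k{\left(-6 \right)} C{\left(4,m{\left(1 \right)} \right)} \frac{47}{14} = - \frac{2 \cdot 4 \left(2 + 5 \cdot 1\right)}{3} \cdot \frac{47}{14} = - \frac{2 \cdot 4 \left(2 + 5\right)}{3} \cdot 47 \cdot \frac{1}{14} = - \frac{2 \cdot 4 \cdot 7}{3} \cdot \frac{47}{14} = \left(- \frac{2}{3}\right) 28 \cdot \frac{47}{14} = \left(- \frac{56}{3}\right) \frac{47}{14} = - \frac{188}{3}$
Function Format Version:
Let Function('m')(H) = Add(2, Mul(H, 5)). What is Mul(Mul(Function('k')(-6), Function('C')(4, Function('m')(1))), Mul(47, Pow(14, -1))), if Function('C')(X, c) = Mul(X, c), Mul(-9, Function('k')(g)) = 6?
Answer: Rational(-188, 3) ≈ -62.667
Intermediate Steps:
Function('m')(H) = Add(2, Mul(5, H))
Function('k')(g) = Rational(-2, 3) (Function('k')(g) = Mul(Rational(-1, 9), 6) = Rational(-2, 3))
Mul(Mul(Function('k')(-6), Function('C')(4, Function('m')(1))), Mul(47, Pow(14, -1))) = Mul(Mul(Rational(-2, 3), Mul(4, Add(2, Mul(5, 1)))), Mul(47, Pow(14, -1))) = Mul(Mul(Rational(-2, 3), Mul(4, Add(2, 5))), Mul(47, Rational(1, 14))) = Mul(Mul(Rational(-2, 3), Mul(4, 7)), Rational(47, 14)) = Mul(Mul(Rational(-2, 3), 28), Rational(47, 14)) = Mul(Rational(-56, 3), Rational(47, 14)) = Rational(-188, 3)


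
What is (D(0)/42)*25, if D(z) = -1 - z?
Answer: -25/42 ≈ -0.59524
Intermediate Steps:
(D(0)/42)*25 = ((-1 - 1*0)/42)*25 = ((-1 + 0)*(1/42))*25 = -1*1/42*25 = -1/42*25 = -25/42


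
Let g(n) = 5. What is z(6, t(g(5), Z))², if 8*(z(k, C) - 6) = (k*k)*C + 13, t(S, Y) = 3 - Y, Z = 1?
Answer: 17689/64 ≈ 276.39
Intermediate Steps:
z(k, C) = 61/8 + C*k²/8 (z(k, C) = 6 + ((k*k)*C + 13)/8 = 6 + (k²*C + 13)/8 = 6 + (C*k² + 13)/8 = 6 + (13 + C*k²)/8 = 6 + (13/8 + C*k²/8) = 61/8 + C*k²/8)
z(6, t(g(5), Z))² = (61/8 + (⅛)*(3 - 1*1)*6²)² = (61/8 + (⅛)*(3 - 1)*36)² = (61/8 + (⅛)*2*36)² = (61/8 + 9)² = (133/8)² = 17689/64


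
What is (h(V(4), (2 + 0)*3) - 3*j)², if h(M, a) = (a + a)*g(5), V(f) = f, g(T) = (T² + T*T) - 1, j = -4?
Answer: 360000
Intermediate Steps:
g(T) = -1 + 2*T² (g(T) = (T² + T²) - 1 = 2*T² - 1 = -1 + 2*T²)
h(M, a) = 98*a (h(M, a) = (a + a)*(-1 + 2*5²) = (2*a)*(-1 + 2*25) = (2*a)*(-1 + 50) = (2*a)*49 = 98*a)
(h(V(4), (2 + 0)*3) - 3*j)² = (98*((2 + 0)*3) - 3*(-4))² = (98*(2*3) + 12)² = (98*6 + 12)² = (588 + 12)² = 600² = 360000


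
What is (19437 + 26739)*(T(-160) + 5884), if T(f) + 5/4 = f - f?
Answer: 271641864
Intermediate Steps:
T(f) = -5/4 (T(f) = -5/4 + (f - f) = -5/4 + 0 = -5/4)
(19437 + 26739)*(T(-160) + 5884) = (19437 + 26739)*(-5/4 + 5884) = 46176*(23531/4) = 271641864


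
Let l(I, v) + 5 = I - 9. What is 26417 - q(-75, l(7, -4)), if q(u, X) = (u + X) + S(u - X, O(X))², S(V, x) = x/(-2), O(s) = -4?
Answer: 26495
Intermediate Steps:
S(V, x) = -x/2 (S(V, x) = x*(-½) = -x/2)
l(I, v) = -14 + I (l(I, v) = -5 + (I - 9) = -5 + (-9 + I) = -14 + I)
q(u, X) = 4 + X + u (q(u, X) = (u + X) + (-½*(-4))² = (X + u) + 2² = (X + u) + 4 = 4 + X + u)
26417 - q(-75, l(7, -4)) = 26417 - (4 + (-14 + 7) - 75) = 26417 - (4 - 7 - 75) = 26417 - 1*(-78) = 26417 + 78 = 26495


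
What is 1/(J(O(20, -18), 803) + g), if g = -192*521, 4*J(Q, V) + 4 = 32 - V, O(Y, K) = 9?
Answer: -4/400903 ≈ -9.9775e-6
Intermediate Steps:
J(Q, V) = 7 - V/4 (J(Q, V) = -1 + (32 - V)/4 = -1 + (8 - V/4) = 7 - V/4)
g = -100032
1/(J(O(20, -18), 803) + g) = 1/((7 - ¼*803) - 100032) = 1/((7 - 803/4) - 100032) = 1/(-775/4 - 100032) = 1/(-400903/4) = -4/400903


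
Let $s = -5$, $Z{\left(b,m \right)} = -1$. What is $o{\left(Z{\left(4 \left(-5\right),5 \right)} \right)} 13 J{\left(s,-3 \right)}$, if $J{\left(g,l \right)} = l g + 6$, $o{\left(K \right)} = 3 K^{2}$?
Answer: $819$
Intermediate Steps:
$J{\left(g,l \right)} = 6 + g l$ ($J{\left(g,l \right)} = g l + 6 = 6 + g l$)
$o{\left(Z{\left(4 \left(-5\right),5 \right)} \right)} 13 J{\left(s,-3 \right)} = 3 \left(-1\right)^{2} \cdot 13 \left(6 - -15\right) = 3 \cdot 1 \cdot 13 \left(6 + 15\right) = 3 \cdot 13 \cdot 21 = 39 \cdot 21 = 819$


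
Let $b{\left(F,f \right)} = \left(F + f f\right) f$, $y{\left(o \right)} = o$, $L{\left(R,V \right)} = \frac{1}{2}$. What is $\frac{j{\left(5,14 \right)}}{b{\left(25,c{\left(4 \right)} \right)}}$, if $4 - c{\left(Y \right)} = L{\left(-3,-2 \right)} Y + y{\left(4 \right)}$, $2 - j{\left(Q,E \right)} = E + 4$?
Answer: $\frac{8}{29} \approx 0.27586$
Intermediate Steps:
$L{\left(R,V \right)} = \frac{1}{2}$
$j{\left(Q,E \right)} = -2 - E$ ($j{\left(Q,E \right)} = 2 - \left(E + 4\right) = 2 - \left(4 + E\right) = -2 - E$)
$c{\left(Y \right)} = - \frac{Y}{2}$ ($c{\left(Y \right)} = 4 - \left(\frac{Y}{2} + 4\right) = 4 - \left(4 + \frac{Y}{2}\right) = - \frac{Y}{2}$)
$b{\left(F,f \right)} = f \left(F + f^{2}\right)$ ($b{\left(F,f \right)} = \left(F + f^{2}\right) f = f \left(F + f^{2}\right)$)
$\frac{j{\left(5,14 \right)}}{b{\left(25,c{\left(4 \right)} \right)}} = \frac{-2 - 14}{\left(- \frac{1}{2}\right) 4 \left(25 + \left(\left(- \frac{1}{2}\right) 4\right)^{2}\right)} = \frac{-2 - 14}{\left(-2\right) \left(25 + \left(-2\right)^{2}\right)} = - \frac{16}{\left(-2\right) \left(25 + 4\right)} = - \frac{16}{\left(-2\right) 29} = - \frac{16}{-58} = \left(-16\right) \left(- \frac{1}{58}\right) = \frac{8}{29}$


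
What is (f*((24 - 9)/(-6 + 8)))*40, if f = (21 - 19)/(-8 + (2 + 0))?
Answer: -100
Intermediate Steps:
f = -⅓ (f = 2/(-8 + 2) = 2/(-6) = 2*(-⅙) = -⅓ ≈ -0.33333)
(f*((24 - 9)/(-6 + 8)))*40 = -(24 - 9)/(3*(-6 + 8))*40 = -5/2*40 = -100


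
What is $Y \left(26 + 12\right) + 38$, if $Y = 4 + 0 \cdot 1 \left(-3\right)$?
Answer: $190$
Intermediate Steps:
$Y = 4$ ($Y = 4 + 0 \left(-3\right) = 4 + 0 = 4$)
$Y \left(26 + 12\right) + 38 = 4 \left(26 + 12\right) + 38 = 4 \cdot 38 + 38 = 152 + 38 = 190$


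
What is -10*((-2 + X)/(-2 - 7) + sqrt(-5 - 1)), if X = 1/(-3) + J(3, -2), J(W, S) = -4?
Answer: -190/27 - 10*I*sqrt(6) ≈ -7.037 - 24.495*I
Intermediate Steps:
X = -13/3 (X = 1/(-3) - 4 = -1/3 - 4 = -13/3 ≈ -4.3333)
-10*((-2 + X)/(-2 - 7) + sqrt(-5 - 1)) = -10*((-2 - 13/3)/(-2 - 7) + sqrt(-5 - 1)) = -10*(-19/3/(-9) + sqrt(-6)) = -10*(-19/3*(-1/9) + I*sqrt(6)) = -10*(19/27 + I*sqrt(6)) = -190/27 - 10*I*sqrt(6)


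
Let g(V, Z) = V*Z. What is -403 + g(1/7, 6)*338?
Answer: -793/7 ≈ -113.29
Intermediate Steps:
-403 + g(1/7, 6)*338 = -403 + (6/7)*338 = -403 + 2028/7 = -793/7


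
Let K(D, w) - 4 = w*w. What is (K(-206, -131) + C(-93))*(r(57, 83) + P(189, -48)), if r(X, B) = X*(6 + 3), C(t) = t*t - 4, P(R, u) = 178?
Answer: 17834710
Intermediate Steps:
K(D, w) = 4 + w² (K(D, w) = 4 + w*w = 4 + w²)
C(t) = -4 + t² (C(t) = t² - 4 = -4 + t²)
r(X, B) = 9*X (r(X, B) = X*9 = 9*X)
(K(-206, -131) + C(-93))*(r(57, 83) + P(189, -48)) = ((4 + (-131)²) + (-4 + (-93)²))*(9*57 + 178) = ((4 + 17161) + (-4 + 8649))*(513 + 178) = (17165 + 8645)*691 = 25810*691 = 17834710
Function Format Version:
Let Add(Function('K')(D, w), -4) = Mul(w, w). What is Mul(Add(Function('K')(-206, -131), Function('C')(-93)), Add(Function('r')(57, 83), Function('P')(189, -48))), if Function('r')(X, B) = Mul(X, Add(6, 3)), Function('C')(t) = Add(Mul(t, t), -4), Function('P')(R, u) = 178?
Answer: 17834710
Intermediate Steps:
Function('K')(D, w) = Add(4, Pow(w, 2)) (Function('K')(D, w) = Add(4, Mul(w, w)) = Add(4, Pow(w, 2)))
Function('C')(t) = Add(-4, Pow(t, 2)) (Function('C')(t) = Add(Pow(t, 2), -4) = Add(-4, Pow(t, 2)))
Function('r')(X, B) = Mul(9, X) (Function('r')(X, B) = Mul(X, 9) = Mul(9, X))
Mul(Add(Function('K')(-206, -131), Function('C')(-93)), Add(Function('r')(57, 83), Function('P')(189, -48))) = Mul(Add(Add(4, Pow(-131, 2)), Add(-4, Pow(-93, 2))), Add(Mul(9, 57), 178)) = Mul(Add(Add(4, 17161), Add(-4, 8649)), Add(513, 178)) = Mul(Add(17165, 8645), 691) = Mul(25810, 691) = 17834710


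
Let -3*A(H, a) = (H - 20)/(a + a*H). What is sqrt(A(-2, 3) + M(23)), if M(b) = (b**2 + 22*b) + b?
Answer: 10*sqrt(95)/3 ≈ 32.489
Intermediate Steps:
A(H, a) = -(-20 + H)/(3*(a + H*a)) (A(H, a) = -(H - 20)/(3*(a + a*H)) = -(-20 + H)/(3*(a + H*a)))
M(b) = b**2 + 23*b
sqrt(A(-2, 3) + M(23)) = sqrt((1/3)*(20 - 1*(-2))/(3*(1 - 2)) + 23*(23 + 23)) = sqrt((1/3)*(1/3)*(20 + 2)/(-1) + 23*46) = sqrt((1/3)*(1/3)*(-1)*22 + 1058) = sqrt(-22/9 + 1058) = sqrt(9500/9) = 10*sqrt(95)/3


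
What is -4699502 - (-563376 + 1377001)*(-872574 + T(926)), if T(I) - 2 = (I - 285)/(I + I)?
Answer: 1314811495750671/1852 ≈ 7.0994e+11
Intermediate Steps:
T(I) = 2 + (-285 + I)/(2*I) (T(I) = 2 + (I - 285)/(I + I) = 2 + (-285 + I)/((2*I)) = 2 + (-285 + I)*(1/(2*I)) = 2 + (-285 + I)/(2*I))
-4699502 - (-563376 + 1377001)*(-872574 + T(926)) = -4699502 - (-563376 + 1377001)*(-872574 + (5/2)*(-57 + 926)/926) = -4699502 - 813625*(-872574 + (5/2)*(1/926)*869) = -4699502 - 813625*(-872574 + 4345/1852) = -4699502 - 813625*(-1616002703)/1852 = -4699502 - 1*(-1314820199228375/1852) = -4699502 + 1314820199228375/1852 = 1314811495750671/1852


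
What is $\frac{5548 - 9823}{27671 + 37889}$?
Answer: $- \frac{855}{13112} \approx -0.065207$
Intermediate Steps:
$\frac{5548 - 9823}{27671 + 37889} = - \frac{4275}{65560} = \left(-4275\right) \frac{1}{65560} = - \frac{855}{13112}$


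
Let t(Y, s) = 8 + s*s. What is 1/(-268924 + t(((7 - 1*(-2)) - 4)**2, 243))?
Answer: -1/209867 ≈ -4.7649e-6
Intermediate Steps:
t(Y, s) = 8 + s**2
1/(-268924 + t(((7 - 1*(-2)) - 4)**2, 243)) = 1/(-268924 + (8 + 243**2)) = 1/(-268924 + (8 + 59049)) = 1/(-268924 + 59057) = 1/(-209867) = -1/209867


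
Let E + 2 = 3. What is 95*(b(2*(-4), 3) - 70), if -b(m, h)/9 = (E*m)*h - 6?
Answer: 19000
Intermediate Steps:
E = 1 (E = -2 + 3 = 1)
b(m, h) = 54 - 9*h*m (b(m, h) = -9*((1*m)*h - 6) = -9*(m*h - 6) = -9*(h*m - 6) = -9*(-6 + h*m) = 54 - 9*h*m)
95*(b(2*(-4), 3) - 70) = 95*((54 - 9*3*2*(-4)) - 70) = 95*((54 - 9*3*(-8)) - 70) = 95*((54 + 216) - 70) = 95*(270 - 70) = 95*200 = 19000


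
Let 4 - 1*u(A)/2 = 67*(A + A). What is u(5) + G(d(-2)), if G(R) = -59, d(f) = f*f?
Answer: -1391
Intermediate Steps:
u(A) = 8 - 268*A (u(A) = 8 - 134*(A + A) = 8 - 134*2*A = 8 - 268*A)
d(f) = f**2
u(5) + G(d(-2)) = (8 - 268*5) - 59 = (8 - 1340) - 59 = -1332 - 59 = -1391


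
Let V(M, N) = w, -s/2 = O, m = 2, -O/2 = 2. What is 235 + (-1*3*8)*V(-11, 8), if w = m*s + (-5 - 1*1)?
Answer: -5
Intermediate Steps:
O = -4 (O = -2*2 = -4)
s = 8 (s = -2*(-4) = 8)
w = 10 (w = 2*8 + (-5 - 1*1) = 16 + (-5 - 1) = 16 - 6 = 10)
V(M, N) = 10
235 + (-1*3*8)*V(-11, 8) = 235 + (-1*3*8)*10 = 235 - 3*8*10 = 235 - 24*10 = 235 - 240 = -5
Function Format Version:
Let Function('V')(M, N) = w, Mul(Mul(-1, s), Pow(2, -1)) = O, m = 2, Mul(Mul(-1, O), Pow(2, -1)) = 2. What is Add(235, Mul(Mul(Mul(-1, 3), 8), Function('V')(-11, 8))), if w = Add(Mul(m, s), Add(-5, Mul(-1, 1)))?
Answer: -5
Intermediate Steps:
O = -4 (O = Mul(-2, 2) = -4)
s = 8 (s = Mul(-2, -4) = 8)
w = 10 (w = Add(Mul(2, 8), Add(-5, Mul(-1, 1))) = Add(16, Add(-5, -1)) = Add(16, -6) = 10)
Function('V')(M, N) = 10
Add(235, Mul(Mul(Mul(-1, 3), 8), Function('V')(-11, 8))) = Add(235, Mul(Mul(Mul(-1, 3), 8), 10)) = Add(235, Mul(Mul(-3, 8), 10)) = Add(235, Mul(-24, 10)) = Add(235, -240) = -5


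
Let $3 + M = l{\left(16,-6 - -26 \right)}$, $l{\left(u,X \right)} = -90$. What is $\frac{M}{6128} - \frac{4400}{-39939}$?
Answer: $\frac{23248873}{244746192} \approx 0.094992$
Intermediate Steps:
$M = -93$ ($M = -3 - 90 = -93$)
$\frac{M}{6128} - \frac{4400}{-39939} = - \frac{93}{6128} - \frac{4400}{-39939} = \left(-93\right) \frac{1}{6128} - - \frac{4400}{39939} = - \frac{93}{6128} + \frac{4400}{39939} = \frac{23248873}{244746192}$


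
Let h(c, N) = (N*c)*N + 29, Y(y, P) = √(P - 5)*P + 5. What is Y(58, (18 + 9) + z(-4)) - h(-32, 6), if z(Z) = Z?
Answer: 1128 + 69*√2 ≈ 1225.6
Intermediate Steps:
Y(y, P) = 5 + P*√(-5 + P) (Y(y, P) = √(-5 + P)*P + 5 = P*√(-5 + P) + 5 = 5 + P*√(-5 + P))
h(c, N) = 29 + c*N² (h(c, N) = c*N² + 29 = 29 + c*N²)
Y(58, (18 + 9) + z(-4)) - h(-32, 6) = (5 + ((18 + 9) - 4)*√(-5 + ((18 + 9) - 4))) - (29 - 32*6²) = (5 + (27 - 4)*√(-5 + (27 - 4))) - (29 - 32*36) = (5 + 23*√(-5 + 23)) - (29 - 1152) = (5 + 23*√18) - 1*(-1123) = (5 + 23*(3*√2)) + 1123 = (5 + 69*√2) + 1123 = 1128 + 69*√2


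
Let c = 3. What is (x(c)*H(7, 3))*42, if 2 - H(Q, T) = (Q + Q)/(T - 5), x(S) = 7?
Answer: 2646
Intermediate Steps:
H(Q, T) = 2 - 2*Q/(-5 + T) (H(Q, T) = 2 - (Q + Q)/(T - 5) = 2 - 2*Q/(-5 + T))
(x(c)*H(7, 3))*42 = (7*(2*(-5 + 3 - 1*7)/(-5 + 3)))*42 = (7*(2*(-5 + 3 - 7)/(-2)))*42 = (7*(2*(-1/2)*(-9)))*42 = (7*9)*42 = 63*42 = 2646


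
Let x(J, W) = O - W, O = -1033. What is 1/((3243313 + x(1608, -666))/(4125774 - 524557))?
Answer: 3601217/3242946 ≈ 1.1105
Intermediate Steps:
x(J, W) = -1033 - W
1/((3243313 + x(1608, -666))/(4125774 - 524557)) = 1/((3243313 + (-1033 - 1*(-666)))/(4125774 - 524557)) = 1/((3243313 + (-1033 + 666))/3601217) = 1/((3243313 - 367)*(1/3601217)) = 1/(3242946*(1/3601217)) = 1/(3242946/3601217) = 3601217/3242946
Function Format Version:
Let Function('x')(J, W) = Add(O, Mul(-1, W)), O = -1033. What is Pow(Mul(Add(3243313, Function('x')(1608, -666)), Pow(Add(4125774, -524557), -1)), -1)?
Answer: Rational(3601217, 3242946) ≈ 1.1105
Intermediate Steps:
Function('x')(J, W) = Add(-1033, Mul(-1, W))
Pow(Mul(Add(3243313, Function('x')(1608, -666)), Pow(Add(4125774, -524557), -1)), -1) = Pow(Mul(Add(3243313, Add(-1033, Mul(-1, -666))), Pow(Add(4125774, -524557), -1)), -1) = Pow(Mul(Add(3243313, Add(-1033, 666)), Pow(3601217, -1)), -1) = Pow(Mul(Add(3243313, -367), Rational(1, 3601217)), -1) = Pow(Mul(3242946, Rational(1, 3601217)), -1) = Pow(Rational(3242946, 3601217), -1) = Rational(3601217, 3242946)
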